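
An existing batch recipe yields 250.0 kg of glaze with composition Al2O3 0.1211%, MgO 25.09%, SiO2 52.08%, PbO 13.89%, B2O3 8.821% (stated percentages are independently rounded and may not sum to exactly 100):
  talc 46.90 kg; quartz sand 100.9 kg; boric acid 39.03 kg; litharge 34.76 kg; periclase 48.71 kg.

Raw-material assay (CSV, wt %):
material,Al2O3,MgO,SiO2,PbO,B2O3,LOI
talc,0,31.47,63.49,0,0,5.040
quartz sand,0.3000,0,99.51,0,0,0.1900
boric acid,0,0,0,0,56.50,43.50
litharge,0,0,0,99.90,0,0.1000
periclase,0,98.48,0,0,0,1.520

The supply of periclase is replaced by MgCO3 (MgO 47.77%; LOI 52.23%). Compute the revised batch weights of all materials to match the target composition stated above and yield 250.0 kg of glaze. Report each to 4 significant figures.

Revised batch per 250.0 kg glaze:
  talc: 46.90 kg
  quartz sand: 100.9 kg
  boric acid: 39.03 kg
  litharge: 34.76 kg
  MgCO3: 100.4 kg
Total batch = 322.0 kg; LOI loss = 72.01 kg

In-progress results are shown, with 4-significant-figure rounding, within the worked lines — the whole derivation holds full precision all the way through — every reported number takes exactly one rounding — derived quantities, including LOI, five oxide percentages, the yield, net glass mass, the totals, are carried from the weighed amounts at 250.0 kg of glass in exact precision, exactly as printed in the problem or the answer.
Per-oxide target masses for 250.0 kg glaze:
  Al2O3: 0.1211% × 250.0 = 0.3027 kg
  MgO: 25.09% × 250.0 = 62.72 kg
  SiO2: 52.08% × 250.0 = 130.2 kg
  PbO: 13.89% × 250.0 = 34.72 kg
  B2O3: 8.821% × 250.0 = 22.05 kg
Oxide-by-oxide audit applying the batch weights above, versus the basis set out (target by target, the sums agree up to rounding of the answer):
  Al2O3: 100.9·0.003000 = 0.3027 kg (target 0.3027 kg)
  MgO: 46.90·0.3147 + 100.4·0.4777 = 62.72 kg (target 62.72 kg)
  SiO2: 46.90·0.6349 + 100.9·0.9951 = 130.2 kg (target 130.2 kg)
  PbO: 34.76·0.9990 = 34.73 kg (target 34.72 kg)
  B2O3: 39.03·0.5650 = 22.05 kg (target 22.05 kg)
Consistency of the glass mass: Σ batch − LOI loss = 250.0 kg (the Σ of target masses is 250.0 kg; with the basis standing at 250.0 kg — rounding explains the deltas).
Summing the batch: Σ batch = 322.0 kg; LOI removed, Σ of batch·LOI: 72.01 kg; yield: glass divided by total = 77.64%.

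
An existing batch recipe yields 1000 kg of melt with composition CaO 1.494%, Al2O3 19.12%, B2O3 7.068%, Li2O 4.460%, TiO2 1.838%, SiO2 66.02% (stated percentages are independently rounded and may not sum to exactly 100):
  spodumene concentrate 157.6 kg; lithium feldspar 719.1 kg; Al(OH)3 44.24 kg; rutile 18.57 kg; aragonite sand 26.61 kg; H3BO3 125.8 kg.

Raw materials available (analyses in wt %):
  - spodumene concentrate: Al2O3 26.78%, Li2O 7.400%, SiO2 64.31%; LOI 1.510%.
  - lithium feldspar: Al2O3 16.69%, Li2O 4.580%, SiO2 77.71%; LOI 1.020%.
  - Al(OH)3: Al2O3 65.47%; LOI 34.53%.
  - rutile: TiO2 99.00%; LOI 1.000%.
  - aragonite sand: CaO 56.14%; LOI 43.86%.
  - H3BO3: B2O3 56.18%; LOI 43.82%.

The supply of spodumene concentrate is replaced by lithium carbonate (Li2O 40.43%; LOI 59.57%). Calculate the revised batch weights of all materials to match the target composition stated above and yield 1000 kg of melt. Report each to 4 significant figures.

Revised batch per 1000 kg melt:
  lithium carbonate: 14.07 kg
  lithium feldspar: 849.6 kg
  Al(OH)3: 75.47 kg
  rutile: 18.57 kg
  aragonite sand: 26.61 kg
  H3BO3: 125.8 kg
Total batch = 1110 kg; LOI loss = 110.1 kg

Rounding to four significant digits applies to each mid-chain value as shown. Each numeric step maintains full float precision in all steps. Every reported figure includes exactly one rounding; all derived quantities, which include yield, totals, LOI, glass mass, the six compositions, are re-derived in exact precision, exactly as printed in problem or answer, from the batch weights per 1000 kg of glass.
Per-oxide target masses for 1000 kg melt:
  CaO: 1.494% × 1000 = 14.94 kg
  Al2O3: 19.12% × 1000 = 191.2 kg
  B2O3: 7.068% × 1000 = 70.68 kg
  Li2O: 4.460% × 1000 = 44.60 kg
  TiO2: 1.838% × 1000 = 18.38 kg
  SiO2: 66.02% × 1000 = 660.2 kg
Checking each oxide sum using the reported weights, for the quoted basis mass (summed amounts equal target values up to rounding of the answer):
  CaO: 26.61·0.5614 = 14.94 kg (target 14.94 kg)
  Al2O3: 849.6·0.1669 + 75.47·0.6547 = 191.2 kg (target 191.2 kg)
  B2O3: 125.8·0.5618 = 70.67 kg (target 70.68 kg)
  Li2O: 14.07·0.4043 + 849.6·0.04580 = 44.60 kg (target 44.60 kg)
  TiO2: 18.57·0.9900 = 18.38 kg (target 18.38 kg)
  SiO2: 849.6·0.7771 = 660.2 kg (target 660.2 kg)
Glass-mass bookkeeping: the batch minus its LOI: 1000 kg (the Σ of target masses is 1000 kg; versus the stated basis of 1000 kg — gaps are rounding artifacts).
Whole-batch sum: Σ batch = 1110 kg; Σ batch·LOI gives LOI loss = 110.1 kg; the yield ratio, glass ÷ batch: 90.08%.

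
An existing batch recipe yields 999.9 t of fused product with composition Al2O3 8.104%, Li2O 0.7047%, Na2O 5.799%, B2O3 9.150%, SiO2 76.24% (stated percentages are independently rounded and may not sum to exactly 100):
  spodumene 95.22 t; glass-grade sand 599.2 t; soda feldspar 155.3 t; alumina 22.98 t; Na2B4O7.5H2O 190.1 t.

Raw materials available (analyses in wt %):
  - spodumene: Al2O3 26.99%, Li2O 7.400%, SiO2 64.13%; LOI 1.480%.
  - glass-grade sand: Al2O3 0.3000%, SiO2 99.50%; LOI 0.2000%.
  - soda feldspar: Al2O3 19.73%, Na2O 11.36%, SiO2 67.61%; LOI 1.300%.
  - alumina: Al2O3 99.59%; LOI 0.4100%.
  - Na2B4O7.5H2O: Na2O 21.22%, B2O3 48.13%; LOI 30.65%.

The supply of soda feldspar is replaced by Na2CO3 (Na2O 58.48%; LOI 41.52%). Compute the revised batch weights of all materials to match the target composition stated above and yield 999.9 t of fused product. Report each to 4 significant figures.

Mid-chain values are shown, with 4-significant-digit rounding, on the page — all arithmetic holds full float precision through the solve; every reported result takes exactly one rounding. The derived quantities are computed in exact precision (net glass mass, the yield, LOI, five oxide percentages, the totals) from the batch weights on 999.9 t of glass as written in problem or answer.
Target oxide masses per 999.9 t fused product:
  Al2O3: 8.104% × 999.9 = 81.03 t
  Li2O: 0.7047% × 999.9 = 7.046 t
  Na2O: 5.799% × 999.9 = 57.98 t
  B2O3: 9.150% × 999.9 = 91.49 t
  SiO2: 76.24% × 999.9 = 762.3 t
A balance pass over the oxides, on the weights just shown, relative to the basis at hand (every target is met by its sum net of answer rounding effects):
  Al2O3: 95.22·0.2699 + 704.8·0.003000 + 53.44·0.9959 = 81.04 t (target 81.03 t)
  Li2O: 95.22·0.07400 = 7.046 t (target 7.046 t)
  Na2O: 30.18·0.5848 + 190.1·0.2122 = 57.99 t (target 57.98 t)
  B2O3: 190.1·0.4813 = 91.50 t (target 91.49 t)
  SiO2: 95.22·0.6413 + 704.8·0.9950 = 762.3 t (target 762.3 t)
Glass-mass bookkeeping: Σ batch − LOI loss = 999.9 t (oxide target masses add up to 999.9 t; versus the stated basis of 999.9 t — any gap is answer rounding).
Adding the batch up: Σ batch = 1074 t; LOI removed, Σ of batch·LOI: 73.83 t; yield, glass over the total, = 93.12%.

Revised batch per 999.9 t fused product:
  spodumene: 95.22 t
  glass-grade sand: 704.8 t
  Na2CO3: 30.18 t
  alumina: 53.44 t
  Na2B4O7.5H2O: 190.1 t
Total batch = 1074 t; LOI loss = 73.83 t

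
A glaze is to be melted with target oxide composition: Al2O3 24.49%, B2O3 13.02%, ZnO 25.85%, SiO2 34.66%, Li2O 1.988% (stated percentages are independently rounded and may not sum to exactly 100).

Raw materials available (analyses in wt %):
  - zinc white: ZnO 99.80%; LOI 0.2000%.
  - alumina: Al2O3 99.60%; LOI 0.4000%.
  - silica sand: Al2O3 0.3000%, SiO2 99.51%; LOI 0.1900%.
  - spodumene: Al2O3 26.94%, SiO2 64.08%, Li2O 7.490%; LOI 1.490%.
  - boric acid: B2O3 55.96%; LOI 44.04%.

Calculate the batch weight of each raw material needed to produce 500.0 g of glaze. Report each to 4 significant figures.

Mid-chain values appear (rounded to four significant digits) at each printed step; every computation carries full precision in every operation — each reported figure is rounded once only. Derived quantities are carried at full precision (glass mass, the five compositions, yield, LOI, the totals) from the weighed amounts per 500.0 g of glass, as quoted within the question or the answer.
Oxide mass targets, per 500.0 g glaze:
  Al2O3: 24.49% × 500.0 = 122.4 g
  B2O3: 13.02% × 500.0 = 65.10 g
  ZnO: 25.85% × 500.0 = 129.2 g
  SiO2: 34.66% × 500.0 = 173.3 g
  Li2O: 1.988% × 500.0 = 9.940 g
Checking each oxide sum given the weights on record, versus the basis set out (target by target, the sums agree inside rounding margins):
  Al2O3: 86.78·0.9960 + 88.69·0.003000 + 132.7·0.2694 = 122.4 g (target 122.4 g)
  B2O3: 116.3·0.5596 = 65.08 g (target 65.10 g)
  ZnO: 129.5·0.9980 = 129.2 g (target 129.2 g)
  SiO2: 88.69·0.9951 + 132.7·0.6408 = 173.3 g (target 173.3 g)
  Li2O: 132.7·0.07490 = 9.939 g (target 9.940 g)
Glass-mass bookkeeping: net batch after ignition = 500.0 g (per-oxide target masses sum to 500.0 g; with the basis standing at 500.0 g — rounding explains the deltas).
Total batch = Σ batch = 554.0 g; ignition loss, Σ(batch × LOI) = 53.97 g; yield: glass divided by total = 90.26%.

Batch per 500.0 g glaze:
  zinc white: 129.5 g
  alumina: 86.78 g
  silica sand: 88.69 g
  spodumene: 132.7 g
  boric acid: 116.3 g
Total batch = 554.0 g; LOI loss = 53.97 g; yield = 90.26%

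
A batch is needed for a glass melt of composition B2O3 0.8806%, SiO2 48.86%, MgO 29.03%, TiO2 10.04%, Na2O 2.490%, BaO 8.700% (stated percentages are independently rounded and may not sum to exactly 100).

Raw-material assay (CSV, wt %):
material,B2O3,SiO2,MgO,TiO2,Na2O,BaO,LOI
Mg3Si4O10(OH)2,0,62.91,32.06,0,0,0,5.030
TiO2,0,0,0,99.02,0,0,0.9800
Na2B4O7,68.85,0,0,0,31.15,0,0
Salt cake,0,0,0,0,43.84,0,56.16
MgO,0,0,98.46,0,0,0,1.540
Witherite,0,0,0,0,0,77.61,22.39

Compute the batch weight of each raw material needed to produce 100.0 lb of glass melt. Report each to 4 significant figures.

All internal work carries full precision from first step to last — working values are shown (rounded to 4 significant figures) within the worked lines; each reported figure includes exactly one rounding. Derived quantities (LOI, six oxide percentages, net glass mass, the yield, the totals) are computed from the weighed amounts per 100.0 lb of glass at full float precision precisely as stated by the question or the answer.
The oxide mass targets at 100.0 lb glass melt:
  B2O3: 0.8806% × 100.0 = 0.8806 lb
  SiO2: 48.86% × 100.0 = 48.86 lb
  MgO: 29.03% × 100.0 = 29.03 lb
  TiO2: 10.04% × 100.0 = 10.04 lb
  Na2O: 2.490% × 100.0 = 2.490 lb
  BaO: 8.700% × 100.0 = 8.700 lb
Per-oxide balance check working from each reported weight, under the basis named above (delivered sums recover each target given rounding of the digits):
  B2O3: 1.279·0.6885 = 0.8806 lb (target 0.8806 lb)
  SiO2: 77.67·0.6291 = 48.86 lb (target 48.86 lb)
  MgO: 77.67·0.3206 + 4.195·0.9846 = 29.03 lb (target 29.03 lb)
  TiO2: 10.14·0.9902 = 10.04 lb (target 10.04 lb)
  Na2O: 1.279·0.3115 + 4.771·0.4384 = 2.490 lb (target 2.490 lb)
  BaO: 11.21·0.7761 = 8.700 lb (target 8.700 lb)
The glass-mass cross-check: total batch − LOI = 100.0 lb (the targets, summed, come to 100.0 lb; the stated basis being 100.0 lb — a pure rounding effect).
Total batch = Σ batch = 109.3 lb; Σ batch·LOI gives LOI loss = 9.260 lb; glass ÷ batch gives a yield of 91.53%.

Batch per 100.0 lb glass melt:
  Mg3Si4O10(OH)2: 77.67 lb
  TiO2: 10.14 lb
  Na2B4O7: 1.279 lb
  Salt cake: 4.771 lb
  MgO: 4.195 lb
  Witherite: 11.21 lb
Total batch = 109.3 lb; LOI loss = 9.260 lb; yield = 91.53%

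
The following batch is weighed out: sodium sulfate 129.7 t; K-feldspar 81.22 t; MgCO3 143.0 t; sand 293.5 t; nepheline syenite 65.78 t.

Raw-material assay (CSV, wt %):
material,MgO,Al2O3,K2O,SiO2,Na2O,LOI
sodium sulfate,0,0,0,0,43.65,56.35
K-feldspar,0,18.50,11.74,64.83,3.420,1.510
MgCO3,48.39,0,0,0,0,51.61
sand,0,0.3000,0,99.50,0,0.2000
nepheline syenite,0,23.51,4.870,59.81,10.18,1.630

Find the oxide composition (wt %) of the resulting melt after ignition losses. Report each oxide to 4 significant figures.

The working math holds exact precision in all steps. The intermediate values appear rounded off to 4 significant digits alongside each step; a single rounding finalizes each reported number. The derived quantities (the five compositions, yield, LOI, totals, net glass mass) are re-derived from the weighed amounts at 563.4 t of glass at full precision, exactly as shown in the problem or the answer.
Oxide masses out of the charge:
  MgO: 143.0·0.4839 = 69.20 t
  Al2O3: 81.22·0.1850 + 293.5·0.003000 + 65.78·0.2351 = 31.37 t
  K2O: 81.22·0.1174 + 65.78·0.04870 = 12.74 t
  SiO2: 81.22·0.6483 + 293.5·0.9950 + 65.78·0.5981 = 384.0 t
  Na2O: 129.7·0.4365 + 81.22·0.03420 + 65.78·0.1018 = 66.09 t
LOI: 129.7·0.5635 + 81.22·0.01510 + 143.0·0.5161 + 293.5·0.002000 + 65.78·0.01630 = 149.8 t
Resulting glass, batch − LOI: 713.2 − 149.8 = 563.4 t (= Σ oxide masses)
wt % = 100 × oxide mass / glass mass

Glass mass = 563.4 t (batch 713.2 − LOI 149.8).
Composition: MgO 12.28%, Al2O3 5.568%, K2O 2.261%, SiO2 68.16%, Na2O 11.73%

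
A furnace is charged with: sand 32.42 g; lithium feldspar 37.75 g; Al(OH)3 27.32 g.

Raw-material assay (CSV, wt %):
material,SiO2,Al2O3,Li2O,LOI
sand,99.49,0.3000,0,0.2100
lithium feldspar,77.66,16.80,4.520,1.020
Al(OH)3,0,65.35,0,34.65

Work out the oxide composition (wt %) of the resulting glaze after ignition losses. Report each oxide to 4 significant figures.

The working math carries full precision end to end. In-progress results are displayed, with 4-significant-figure rounding, within the worked lines; every reported result is rounded only once; all derived quantities are rebuilt at full precision (LOI, totals, the three compositions, net glass mass, the yield) starting from the weights on 87.57 g of glass precisely as stated by either problem or answer.
Mass of each oxide from the mix:
  SiO2: 32.42·0.9949 + 37.75·0.7766 = 61.57 g
  Al2O3: 32.42·0.003000 + 37.75·0.1680 + 27.32·0.6535 = 24.29 g
  Li2O: 37.75·0.04520 = 1.706 g
LOI: 32.42·0.002100 + 37.75·0.01020 + 27.32·0.3465 = 9.920 g
Glass mass = batch − LOI = 97.49 − 9.920 = 87.57 g (= Σ oxide masses)
wt % = oxide mass / glass mass × 100

Glass mass = 87.57 g (batch 97.49 − LOI 9.920).
Composition: SiO2 70.31%, Al2O3 27.74%, Li2O 1.948%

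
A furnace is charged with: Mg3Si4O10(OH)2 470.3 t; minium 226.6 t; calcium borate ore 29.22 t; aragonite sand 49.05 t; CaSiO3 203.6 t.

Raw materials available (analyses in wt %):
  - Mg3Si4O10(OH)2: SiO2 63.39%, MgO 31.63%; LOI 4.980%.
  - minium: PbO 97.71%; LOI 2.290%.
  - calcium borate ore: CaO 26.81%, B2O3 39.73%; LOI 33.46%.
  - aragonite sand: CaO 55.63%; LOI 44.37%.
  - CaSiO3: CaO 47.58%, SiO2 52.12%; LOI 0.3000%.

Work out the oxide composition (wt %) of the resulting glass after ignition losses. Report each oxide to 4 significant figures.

The whole derivation keeps exact precision all the way through. Intermediates are displayed, rounded to four significant figures, alongside each step. A single rounding finalizes every reported result; all derived quantities (glass mass, totals, the five compositions, ignition loss, the yield) are carried in full precision from the weighed amounts per 918.0 t of glass, as quoted within question or answer.
Oxide-by-oxide delivered mass:
  CaO: 29.22·0.2681 + 49.05·0.5563 + 203.6·0.4758 = 132.0 t
  SiO2: 470.3·0.6339 + 203.6·0.5212 = 404.2 t
  PbO: 226.6·0.9771 = 221.4 t
  MgO: 470.3·0.3163 = 148.8 t
  B2O3: 29.22·0.3973 = 11.61 t
LOI: 470.3·0.04980 + 226.6·0.02290 + 29.22·0.3346 + 49.05·0.4437 + 203.6·0.003000 = 60.76 t
Glass mass = batch − LOI = 978.8 − 60.76 = 918.0 t (the oxide masses sum to this)
each oxide over glass, ×100, is wt %

Glass mass = 918.0 t (batch 978.8 − LOI 60.76).
Composition: CaO 14.38%, SiO2 44.03%, PbO 24.12%, MgO 16.20%, B2O3 1.265%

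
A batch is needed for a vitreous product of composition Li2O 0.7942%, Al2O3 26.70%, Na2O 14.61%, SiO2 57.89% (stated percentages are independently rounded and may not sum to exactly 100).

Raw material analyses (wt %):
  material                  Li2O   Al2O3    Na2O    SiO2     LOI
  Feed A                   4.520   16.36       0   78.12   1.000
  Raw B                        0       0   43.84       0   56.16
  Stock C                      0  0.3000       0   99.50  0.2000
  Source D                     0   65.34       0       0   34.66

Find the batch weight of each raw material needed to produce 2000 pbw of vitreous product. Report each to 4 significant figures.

All internal work holds full float precision at every stage — in-progress results are displayed (rounded to 4 significant digits) as written; each reported number takes exactly one rounding; derived quantities, which include totals, yield, the four compositions, glass mass, ignition loss, are computed in full precision, as quoted within problem or answer, starting from the weights at 2000 pbw of glass.
Target oxide masses per 2000 pbw vitreous product:
  Li2O: 0.7942% × 2000 = 15.88 pbw
  Al2O3: 26.70% × 2000 = 534.0 pbw
  Na2O: 14.61% × 2000 = 292.2 pbw
  SiO2: 57.89% × 2000 = 1158 pbw
Balance tally, oxide-wise, using the reported weights, per the basis as stated (delivered sums recover each target within answer rounding):
  Li2O: 351.4·0.04520 = 15.88 pbw (target 15.88 pbw)
  Al2O3: 351.4·0.1636 + 887.7·0.003000 + 725.2·0.6534 = 534.0 pbw (target 534.0 pbw)
  Na2O: 666.5·0.4384 = 292.2 pbw (target 292.2 pbw)
  SiO2: 351.4·0.7812 + 887.7·0.9950 = 1158 pbw (target 1158 pbw)
Glass mass check: Σ batch − LOI loss = 2000 pbw (the Σ of target masses is 2000 pbw; with the basis standing at 2000 pbw — rounding explains the deltas).
Adding the batch up: Σ batch = 2631 pbw; LOI removed, Σ of batch·LOI: 631.0 pbw; the yield ratio, glass ÷ batch: 76.02%.

Batch per 2000 pbw vitreous product:
  Feed A: 351.4 pbw
  Raw B: 666.5 pbw
  Stock C: 887.7 pbw
  Source D: 725.2 pbw
Total batch = 2631 pbw; LOI loss = 631.0 pbw; yield = 76.02%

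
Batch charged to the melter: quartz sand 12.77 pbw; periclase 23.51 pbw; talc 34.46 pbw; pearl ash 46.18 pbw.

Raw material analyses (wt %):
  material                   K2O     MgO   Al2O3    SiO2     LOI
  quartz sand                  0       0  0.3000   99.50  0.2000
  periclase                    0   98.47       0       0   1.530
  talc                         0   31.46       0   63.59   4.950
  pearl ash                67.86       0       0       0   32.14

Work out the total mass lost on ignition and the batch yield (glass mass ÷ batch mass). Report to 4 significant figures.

The working math keeps full precision through the solve. Intermediates are shown rounded to 4 significant digits as written — each reported result sees exactly one rounding; all derived quantities (LOI, the yield, net glass mass, the totals, the four compositions) are carried in full float precision from the weighed amounts on 99.99 pbw of glass precisely as stated by problem or answer.
Per-material ignition loss:
  quartz sand: 12.77 × 0.002000 = 0.02554 pbw
  periclase: 23.51 × 0.01530 = 0.3597 pbw
  talc: 34.46 × 0.04950 = 1.706 pbw
  pearl ash: 46.18 × 0.3214 = 14.84 pbw
Total LOI = 16.93 pbw
Glass = batch − LOI = 116.9 − 16.93 = 99.99 pbw

LOI loss = 16.93 pbw; glass = 99.99 pbw; yield = 85.52%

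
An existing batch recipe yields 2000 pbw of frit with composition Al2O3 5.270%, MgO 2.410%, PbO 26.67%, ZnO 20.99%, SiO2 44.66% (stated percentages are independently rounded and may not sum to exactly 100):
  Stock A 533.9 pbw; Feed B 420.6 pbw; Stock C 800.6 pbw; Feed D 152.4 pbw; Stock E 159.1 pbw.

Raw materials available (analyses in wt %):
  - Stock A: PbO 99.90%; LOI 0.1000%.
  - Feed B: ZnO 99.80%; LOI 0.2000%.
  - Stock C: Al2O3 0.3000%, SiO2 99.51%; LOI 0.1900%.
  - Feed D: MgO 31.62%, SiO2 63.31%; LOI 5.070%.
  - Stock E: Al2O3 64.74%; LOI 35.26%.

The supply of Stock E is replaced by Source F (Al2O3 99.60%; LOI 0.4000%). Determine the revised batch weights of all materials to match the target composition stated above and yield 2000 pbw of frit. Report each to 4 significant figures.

Each numeric step keeps full float precision through every step. Values along the way are shown, rounded to 4 significant figures, alongside each step — a single rounding completes each reported value — the derived quantities (the yield, totals, LOI, five oxide percentages, net glass mass) are recomputed using the weight values on 2000 pbw of glass at full precision, as written in the problem or the answer.
Oxide-by-oxide targets in 2000 pbw frit:
  Al2O3: 5.270% × 2000 = 105.4 pbw
  MgO: 2.410% × 2000 = 48.20 pbw
  PbO: 26.67% × 2000 = 533.4 pbw
  ZnO: 20.99% × 2000 = 419.8 pbw
  SiO2: 44.66% × 2000 = 893.2 pbw
Per-oxide balance check applying the batch weights above, on the stated basis (every target is met by its sum net of answer rounding effects):
  Al2O3: 800.6·0.003000 + 103.4·0.9960 = 105.4 pbw (target 105.4 pbw)
  MgO: 152.4·0.3162 = 48.19 pbw (target 48.20 pbw)
  PbO: 533.9·0.9990 = 533.4 pbw (target 533.4 pbw)
  ZnO: 420.6·0.9980 = 419.8 pbw (target 419.8 pbw)
  SiO2: 800.6·0.9951 + 152.4·0.6331 = 893.2 pbw (target 893.2 pbw)
Mass balance on the glass: Σ batch − LOI loss = 2000 pbw (the Σ of target masses is 2000 pbw; the stated basis being 2000 pbw — gaps are rounding artifacts).
Adding the batch up: Σ batch = 2011 pbw; ignition loss, Σ(batch × LOI) = 11.04 pbw; yield, glass over the total, = 99.45%.

Revised batch per 2000 pbw frit:
  Stock A: 533.9 pbw
  Feed B: 420.6 pbw
  Stock C: 800.6 pbw
  Feed D: 152.4 pbw
  Source F: 103.4 pbw
Total batch = 2011 pbw; LOI loss = 11.04 pbw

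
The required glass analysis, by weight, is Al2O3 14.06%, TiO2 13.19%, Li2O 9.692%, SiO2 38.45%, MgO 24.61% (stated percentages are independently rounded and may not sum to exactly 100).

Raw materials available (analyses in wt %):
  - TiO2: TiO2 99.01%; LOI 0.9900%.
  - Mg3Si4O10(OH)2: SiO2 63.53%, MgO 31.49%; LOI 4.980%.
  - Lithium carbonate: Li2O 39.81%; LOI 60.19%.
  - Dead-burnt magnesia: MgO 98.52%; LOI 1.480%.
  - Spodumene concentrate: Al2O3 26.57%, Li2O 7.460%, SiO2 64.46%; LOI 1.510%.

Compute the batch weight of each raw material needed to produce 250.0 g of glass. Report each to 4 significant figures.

Batch per 250.0 g glass:
  TiO2: 33.30 g
  Mg3Si4O10(OH)2: 17.08 g
  Lithium carbonate: 36.07 g
  Dead-burnt magnesia: 56.99 g
  Spodumene concentrate: 132.3 g
Total batch = 275.7 g; LOI loss = 25.73 g; yield = 90.67%

Full float precision is kept through every step. Working values are printed, rounded to 4 significant digits, on the page; each reported number takes just one rounding. All derived quantities, which include glass mass, five oxide percentages, the yield, ignition loss, totals, are carried in full precision, exactly as printed in the question or the answer, from the weighed amounts on 250.0 g of glass.
Oxide mass targets, per 250.0 g glass:
  Al2O3: 14.06% × 250.0 = 35.15 g
  TiO2: 13.19% × 250.0 = 32.98 g
  Li2O: 9.692% × 250.0 = 24.23 g
  SiO2: 38.45% × 250.0 = 96.12 g
  MgO: 24.61% × 250.0 = 61.52 g
Balance tally, oxide-wise, per the reported batch figures, relative to the basis at hand (target by target, the sums agree within answer rounding):
  Al2O3: 132.3·0.2657 = 35.15 g (target 35.15 g)
  TiO2: 33.30·0.9901 = 32.97 g (target 32.98 g)
  Li2O: 36.07·0.3981 + 132.3·0.07460 = 24.23 g (target 24.23 g)
  SiO2: 17.08·0.6353 + 132.3·0.6446 = 96.13 g (target 96.12 g)
  MgO: 17.08·0.3149 + 56.99·0.9852 = 61.53 g (target 61.52 g)
Auditing the glass mass value: Σ batch − LOI loss = 250.0 g (per-oxide target masses sum to 250.0 g; against the stated basis, 250.0 g — rounding explains the deltas).
Whole-batch sum: Σ batch = 275.7 g; LOI removed, Σ of batch·LOI: 25.73 g; yield = glass ÷ total batch = 90.67%.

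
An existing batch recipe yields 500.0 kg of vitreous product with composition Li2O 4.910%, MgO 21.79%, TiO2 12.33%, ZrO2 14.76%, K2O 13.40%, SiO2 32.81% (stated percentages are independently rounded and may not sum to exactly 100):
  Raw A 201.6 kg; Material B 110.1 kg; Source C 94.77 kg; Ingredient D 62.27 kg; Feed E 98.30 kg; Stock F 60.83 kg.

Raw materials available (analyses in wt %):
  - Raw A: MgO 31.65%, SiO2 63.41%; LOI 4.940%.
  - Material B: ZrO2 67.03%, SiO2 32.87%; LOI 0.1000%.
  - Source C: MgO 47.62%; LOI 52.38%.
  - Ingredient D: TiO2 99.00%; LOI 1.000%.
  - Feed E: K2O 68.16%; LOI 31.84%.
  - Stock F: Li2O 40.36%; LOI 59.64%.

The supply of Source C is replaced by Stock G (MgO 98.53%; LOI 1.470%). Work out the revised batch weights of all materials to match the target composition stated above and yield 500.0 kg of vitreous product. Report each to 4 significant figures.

Rounding to four significant figures governs every intermediate as shown; each numeric step keeps exact precision end to end. Each reported result sees exactly one rounding — the derived quantities are recomputed starting from the weights per 500.0 kg of glass in full float precision (the totals, LOI, six oxide percentages, yield, glass mass) as set out in the problem or answer text.
Oxide mass targets, per 500.0 kg vitreous product:
  Li2O: 4.910% × 500.0 = 24.55 kg
  MgO: 21.79% × 500.0 = 109.0 kg
  TiO2: 12.33% × 500.0 = 61.65 kg
  ZrO2: 14.76% × 500.0 = 73.80 kg
  K2O: 13.40% × 500.0 = 67.00 kg
  SiO2: 32.81% × 500.0 = 164.0 kg
Sums-versus-targets review from the weights as reported, per the basis as stated (summed amounts equal target values net of answer rounding effects):
  Li2O: 60.83·0.4036 = 24.55 kg (target 24.55 kg)
  MgO: 201.6·0.3165 + 45.80·0.9853 = 108.9 kg (target 109.0 kg)
  TiO2: 62.27·0.9900 = 61.65 kg (target 61.65 kg)
  ZrO2: 110.1·0.6703 = 73.80 kg (target 73.80 kg)
  K2O: 98.30·0.6816 = 67.00 kg (target 67.00 kg)
  SiO2: 201.6·0.6341 + 110.1·0.3287 = 164.0 kg (target 164.0 kg)
Glass-mass closure: the batch minus its LOI: 500.0 kg (oxide target masses add up to 500.0 kg; the stated basis being 500.0 kg — deltas are rounding alone).
Batch grand total — Σ batch = 578.9 kg; LOI loss = Σ batch·LOI = 78.94 kg; the yield ratio, glass ÷ batch: 86.36%.

Revised batch per 500.0 kg vitreous product:
  Raw A: 201.6 kg
  Material B: 110.1 kg
  Stock G: 45.80 kg
  Ingredient D: 62.27 kg
  Feed E: 98.30 kg
  Stock F: 60.83 kg
Total batch = 578.9 kg; LOI loss = 78.94 kg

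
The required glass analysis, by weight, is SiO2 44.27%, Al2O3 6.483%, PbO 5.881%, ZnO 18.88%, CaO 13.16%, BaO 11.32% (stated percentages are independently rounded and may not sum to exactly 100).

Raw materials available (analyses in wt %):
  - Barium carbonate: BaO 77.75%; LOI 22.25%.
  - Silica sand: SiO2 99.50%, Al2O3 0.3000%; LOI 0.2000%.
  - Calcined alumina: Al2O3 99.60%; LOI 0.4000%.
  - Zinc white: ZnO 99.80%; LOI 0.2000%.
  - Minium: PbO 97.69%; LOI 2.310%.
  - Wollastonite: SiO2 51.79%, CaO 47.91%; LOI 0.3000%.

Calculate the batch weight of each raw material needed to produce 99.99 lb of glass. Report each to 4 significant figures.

The intermediate values are shown with 4-significant-figure rounding when written out; the whole derivation runs at full float precision in every operation — each reported value is rounded only once. The derived quantities (LOI, glass mass, the yield, six oxide percentages, totals) are rebuilt from the batch weights for 99.99 lb of glass in full float precision, as given in either problem or answer.
The oxide mass targets at 99.99 lb glass:
  SiO2: 44.27% × 99.99 = 44.27 lb
  Al2O3: 6.483% × 99.99 = 6.482 lb
  PbO: 5.881% × 99.99 = 5.880 lb
  ZnO: 18.88% × 99.99 = 18.88 lb
  CaO: 13.16% × 99.99 = 13.16 lb
  BaO: 11.32% × 99.99 = 11.32 lb
Per-oxide balance check using the reported weights, per the basis as stated (sum by sum, the targets are met once rounding is allowed for):
  SiO2: 30.19·0.9950 + 27.47·0.5179 = 44.27 lb (target 44.27 lb)
  Al2O3: 30.19·0.003000 + 6.417·0.9960 = 6.482 lb (target 6.482 lb)
  PbO: 6.019·0.9769 = 5.880 lb (target 5.880 lb)
  ZnO: 18.92·0.9980 = 18.88 lb (target 18.88 lb)
  CaO: 27.47·0.4791 = 13.16 lb (target 13.16 lb)
  BaO: 14.56·0.7775 = 11.32 lb (target 11.32 lb)
Consistency of the glass mass: batch total minus LOI = 99.99 lb (the Σ of target masses is 99.98 lb; basis as stated: 99.99 lb — gaps are rounding artifacts).
Batch total: Σ batch = 103.6 lb; Σ batch·LOI gives LOI loss = 3.585 lb; yield = glass ÷ total batch = 96.54%.

Batch per 99.99 lb glass:
  Barium carbonate: 14.56 lb
  Silica sand: 30.19 lb
  Calcined alumina: 6.417 lb
  Zinc white: 18.92 lb
  Minium: 6.019 lb
  Wollastonite: 27.47 lb
Total batch = 103.6 lb; LOI loss = 3.585 lb; yield = 96.54%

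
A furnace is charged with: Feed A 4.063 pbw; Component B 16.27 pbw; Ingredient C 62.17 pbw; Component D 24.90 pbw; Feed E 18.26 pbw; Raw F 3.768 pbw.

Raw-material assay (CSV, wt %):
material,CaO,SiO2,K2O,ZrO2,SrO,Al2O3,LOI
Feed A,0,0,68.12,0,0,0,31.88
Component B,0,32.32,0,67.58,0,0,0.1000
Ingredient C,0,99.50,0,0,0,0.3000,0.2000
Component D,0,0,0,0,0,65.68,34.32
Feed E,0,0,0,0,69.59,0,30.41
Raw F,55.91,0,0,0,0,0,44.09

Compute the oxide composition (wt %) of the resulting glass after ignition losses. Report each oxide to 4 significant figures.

The intermediate values are shown rounded to 4 significant digits — all arithmetic keeps full float precision in every operation; exactly one rounding lands on every reported result. All derived quantities, which include totals, six oxide percentages, net glass mass, the yield, ignition loss, are computed at full float precision, precisely as stated by the problem or the answer, from the weighed amounts for 112.2 pbw of glass.
What the batch supplies per oxide:
  CaO: 3.768·0.5591 = 2.107 pbw
  SiO2: 16.27·0.3232 + 62.17·0.9950 = 67.12 pbw
  K2O: 4.063·0.6812 = 2.768 pbw
  ZrO2: 16.27·0.6758 = 11.00 pbw
  SrO: 18.26·0.6959 = 12.71 pbw
  Al2O3: 62.17·0.003000 + 24.90·0.6568 = 16.54 pbw
LOI: 4.063·0.3188 + 16.27·0.001000 + 62.17·0.002000 + 24.90·0.3432 + 18.26·0.3041 + 3.768·0.4409 = 17.20 pbw
The glass mass, total less LOI, = 129.4 − 17.20 = 112.2 pbw (consistent with Σ oxide mass)
percent by weight: oxide/glass ×100

Glass mass = 112.2 pbw (batch 129.4 − LOI 17.20).
Composition: CaO 1.877%, SiO2 59.80%, K2O 2.466%, ZrO2 9.797%, SrO 11.32%, Al2O3 14.74%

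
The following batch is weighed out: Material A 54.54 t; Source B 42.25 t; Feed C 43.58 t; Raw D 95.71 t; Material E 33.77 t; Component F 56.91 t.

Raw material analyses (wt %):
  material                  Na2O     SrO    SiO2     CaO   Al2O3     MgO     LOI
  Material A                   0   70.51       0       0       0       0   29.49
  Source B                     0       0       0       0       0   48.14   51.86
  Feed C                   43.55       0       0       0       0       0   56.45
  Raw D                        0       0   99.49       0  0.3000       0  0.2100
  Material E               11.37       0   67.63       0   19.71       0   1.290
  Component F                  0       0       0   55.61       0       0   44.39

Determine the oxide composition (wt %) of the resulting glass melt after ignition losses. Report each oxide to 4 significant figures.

In-progress results are displayed, with 4-significant-figure rounding, in the printout — each numeric step runs at full precision through the solve; every reported number includes exactly one rounding — all derived quantities (totals, the six compositions, yield, glass mass, ignition loss) are computed at full float precision using the weight values per 238.3 t of glass as written in question or answer.
Mass of each oxide from the mix:
  Na2O: 43.58·0.4355 + 33.77·0.1137 = 22.82 t
  SrO: 54.54·0.7051 = 38.46 t
  SiO2: 95.71·0.9949 + 33.77·0.6763 = 118.1 t
  CaO: 56.91·0.5561 = 31.65 t
  Al2O3: 95.71·0.003000 + 33.77·0.1971 = 6.943 t
  MgO: 42.25·0.4814 = 20.34 t
LOI: 54.54·0.2949 + 42.25·0.5186 + 43.58·0.5645 + 95.71·0.002100 + 33.77·0.01290 + 56.91·0.4439 = 88.49 t
The glass mass, total less LOI, = 326.8 − 88.49 = 238.3 t (consistent with Σ oxide mass)
each wt % is 100 × oxide ÷ glass

Glass mass = 238.3 t (batch 326.8 − LOI 88.49).
Composition: Na2O 9.577%, SrO 16.14%, SiO2 49.55%, CaO 13.28%, Al2O3 2.914%, MgO 8.536%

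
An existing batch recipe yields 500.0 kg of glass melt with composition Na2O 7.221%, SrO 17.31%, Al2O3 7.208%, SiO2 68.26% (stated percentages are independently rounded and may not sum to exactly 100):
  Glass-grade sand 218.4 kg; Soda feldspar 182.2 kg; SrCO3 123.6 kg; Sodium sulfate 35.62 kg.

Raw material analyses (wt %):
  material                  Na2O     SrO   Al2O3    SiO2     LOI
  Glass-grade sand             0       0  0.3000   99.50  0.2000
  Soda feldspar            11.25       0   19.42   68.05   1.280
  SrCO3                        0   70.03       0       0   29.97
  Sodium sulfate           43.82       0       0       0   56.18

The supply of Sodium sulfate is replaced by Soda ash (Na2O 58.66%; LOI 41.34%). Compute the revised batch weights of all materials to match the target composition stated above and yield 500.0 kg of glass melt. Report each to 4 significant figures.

All arithmetic holds exact precision at every stage. Mid-chain values appear (rounded to 4 significant figures) across the worked steps. Exactly one rounding is applied to every reported value. The derived quantities, which include totals, yield, glass mass, LOI, four oxide percentages, are recomputed in exact precision, as written in the question or the answer, from the batch weights for 500.0 kg of glass.
Per-oxide target masses for 500.0 kg glass melt:
  Na2O: 7.221% × 500.0 = 36.10 kg
  SrO: 17.31% × 500.0 = 86.55 kg
  Al2O3: 7.208% × 500.0 = 36.04 kg
  SiO2: 68.26% × 500.0 = 341.3 kg
A balance pass over the oxides, using the reported weights, against the basis in use (summed amounts equal target values within answer rounding):
  Na2O: 182.2·0.1125 + 26.61·0.5866 = 36.11 kg (target 36.10 kg)
  SrO: 123.6·0.7003 = 86.56 kg (target 86.55 kg)
  Al2O3: 218.4·0.003000 + 182.2·0.1942 = 36.04 kg (target 36.04 kg)
  SiO2: 218.4·0.9950 + 182.2·0.6805 = 341.3 kg (target 341.3 kg)
Glass-mass closure: net batch after ignition = 500.0 kg (oxide target masses add up to 500.0 kg; against the stated basis, 500.0 kg — a pure rounding effect).
Adding the batch up: Σ batch = 550.8 kg; ignition loss, Σ(batch × LOI) = 50.81 kg; yield, glass over the total, = 90.77%.

Revised batch per 500.0 kg glass melt:
  Glass-grade sand: 218.4 kg
  Soda feldspar: 182.2 kg
  SrCO3: 123.6 kg
  Soda ash: 26.61 kg
Total batch = 550.8 kg; LOI loss = 50.81 kg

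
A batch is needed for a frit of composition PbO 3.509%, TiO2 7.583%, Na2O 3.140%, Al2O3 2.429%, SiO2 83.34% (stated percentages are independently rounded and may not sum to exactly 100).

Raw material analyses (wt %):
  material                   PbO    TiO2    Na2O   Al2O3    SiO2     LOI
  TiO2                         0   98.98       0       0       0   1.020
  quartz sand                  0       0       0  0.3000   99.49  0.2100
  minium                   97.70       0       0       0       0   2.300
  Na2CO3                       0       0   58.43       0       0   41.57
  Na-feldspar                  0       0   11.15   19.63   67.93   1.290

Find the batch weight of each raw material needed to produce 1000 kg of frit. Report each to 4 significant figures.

Batch per 1000 kg frit:
  TiO2: 76.61 kg
  quartz sand: 761.1 kg
  minium: 35.92 kg
  Na2CO3: 32.35 kg
  Na-feldspar: 112.1 kg
Total batch = 1018 kg; LOI loss = 18.10 kg; yield = 98.22%

Each numeric step maintains full float precision in every operation — in-progress results are displayed rounded to four significant figures on the page. A single rounding finalizes every reported result; derived quantities, including the five compositions, the totals, LOI, the yield, glass mass, are carried from the weighed amounts for 1000 kg of glass in exact precision, as they appear in either problem or answer.
Oxide-by-oxide targets in 1000 kg frit:
  PbO: 3.509% × 1000 = 35.09 kg
  TiO2: 7.583% × 1000 = 75.83 kg
  Na2O: 3.140% × 1000 = 31.40 kg
  Al2O3: 2.429% × 1000 = 24.29 kg
  SiO2: 83.34% × 1000 = 833.4 kg
Mass-balance tally per oxide given the weights on record, relative to the basis at hand (sum by sum, the targets are met within answer rounding):
  PbO: 35.92·0.9770 = 35.09 kg (target 35.09 kg)
  TiO2: 76.61·0.9898 = 75.83 kg (target 75.83 kg)
  Na2O: 32.35·0.5843 + 112.1·0.1115 = 31.40 kg (target 31.40 kg)
  Al2O3: 761.1·0.003000 + 112.1·0.1963 = 24.29 kg (target 24.29 kg)
  SiO2: 761.1·0.9949 + 112.1·0.6793 = 833.4 kg (target 833.4 kg)
Glass mass check: total charge less LOI = 1000 kg (the targets, summed, come to 1000 kg; the stated basis being 1000 kg — rounding explains the deltas).
Total batch = Σ batch = 1018 kg; ignition loss, Σ(batch × LOI) = 18.10 kg; yield, glass over the total, = 98.22%.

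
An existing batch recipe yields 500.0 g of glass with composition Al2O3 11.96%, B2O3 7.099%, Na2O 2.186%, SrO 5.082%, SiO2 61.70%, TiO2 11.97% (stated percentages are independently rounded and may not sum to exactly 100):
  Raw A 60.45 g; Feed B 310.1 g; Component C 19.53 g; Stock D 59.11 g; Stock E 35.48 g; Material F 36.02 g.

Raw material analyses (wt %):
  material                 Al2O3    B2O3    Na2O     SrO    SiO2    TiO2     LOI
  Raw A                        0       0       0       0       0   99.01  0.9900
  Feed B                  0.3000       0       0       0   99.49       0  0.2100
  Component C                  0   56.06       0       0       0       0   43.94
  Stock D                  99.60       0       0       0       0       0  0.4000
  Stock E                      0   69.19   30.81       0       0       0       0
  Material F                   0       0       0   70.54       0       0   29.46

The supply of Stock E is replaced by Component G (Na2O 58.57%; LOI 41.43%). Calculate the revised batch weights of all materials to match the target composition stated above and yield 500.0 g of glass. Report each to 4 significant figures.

Revised batch per 500.0 g glass:
  Raw A: 60.45 g
  Feed B: 310.1 g
  Component C: 63.32 g
  Stock D: 59.11 g
  Component G: 18.66 g
  Material F: 36.02 g
Total batch = 547.7 g; LOI loss = 47.65 g

All arithmetic carries full precision from first step to last; the intermediate values are printed, with 4-significant-digit rounding, in the printout. Every reported value sees exactly one rounding — all derived quantities (six oxide percentages, LOI, the totals, the yield, glass mass) are recomputed at full float precision starting from the weights on 500.0 g of glass, precisely as stated by the question or the answer.
Oxide mass targets, per 500.0 g glass:
  Al2O3: 11.96% × 500.0 = 59.80 g
  B2O3: 7.099% × 500.0 = 35.49 g
  Na2O: 2.186% × 500.0 = 10.93 g
  SrO: 5.082% × 500.0 = 25.41 g
  SiO2: 61.70% × 500.0 = 308.5 g
  TiO2: 11.97% × 500.0 = 59.85 g
Balance tally, oxide-wise, applying the batch weights above, at the basis given (every target is met by its sum exact up to rounding of places):
  Al2O3: 310.1·0.003000 + 59.11·0.9960 = 59.80 g (target 59.80 g)
  B2O3: 63.32·0.5606 = 35.50 g (target 35.49 g)
  Na2O: 18.66·0.5857 = 10.93 g (target 10.93 g)
  SrO: 36.02·0.7054 = 25.41 g (target 25.41 g)
  SiO2: 310.1·0.9949 = 308.5 g (target 308.5 g)
  TiO2: 60.45·0.9901 = 59.85 g (target 59.85 g)
Glass-mass closure: Σ batch − LOI loss = 500.0 g (targets for the oxides total 500.0 g; the stated basis being 500.0 g — gaps are rounding artifacts).
Whole-batch sum: Σ batch = 547.7 g; the LOI term Σ batch·LOI equals 47.65 g; the yield ratio, glass ÷ batch: 91.30%.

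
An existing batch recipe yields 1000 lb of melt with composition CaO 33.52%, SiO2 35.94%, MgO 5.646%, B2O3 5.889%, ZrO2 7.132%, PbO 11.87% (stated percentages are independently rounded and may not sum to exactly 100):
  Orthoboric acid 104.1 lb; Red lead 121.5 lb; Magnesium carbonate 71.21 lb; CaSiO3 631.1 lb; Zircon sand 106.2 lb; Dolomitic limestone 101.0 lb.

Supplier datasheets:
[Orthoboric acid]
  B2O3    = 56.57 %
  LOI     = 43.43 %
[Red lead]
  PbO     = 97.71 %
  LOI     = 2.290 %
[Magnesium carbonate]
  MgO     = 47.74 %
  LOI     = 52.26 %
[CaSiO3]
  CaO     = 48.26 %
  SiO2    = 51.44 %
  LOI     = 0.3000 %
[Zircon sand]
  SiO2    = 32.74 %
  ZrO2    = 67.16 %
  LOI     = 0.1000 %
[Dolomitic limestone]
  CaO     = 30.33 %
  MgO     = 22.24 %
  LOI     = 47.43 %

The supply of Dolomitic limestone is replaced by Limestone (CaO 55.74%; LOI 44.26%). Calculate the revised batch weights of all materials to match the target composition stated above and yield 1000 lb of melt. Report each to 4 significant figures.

The whole derivation maintains full precision at every stage — values along the way appear (rounded to four significant figures) as written; each reported number sees exactly one rounding — the derived quantities (the totals, the yield, six oxide percentages, glass mass, ignition loss) are recomputed from the batch weights on 1000 lb of glass in full float precision as set out in the problem or answer text.
Target oxide masses per 1000 lb melt:
  CaO: 33.52% × 1000 = 335.2 lb
  SiO2: 35.94% × 1000 = 359.4 lb
  MgO: 5.646% × 1000 = 56.46 lb
  B2O3: 5.889% × 1000 = 58.89 lb
  ZrO2: 7.132% × 1000 = 71.32 lb
  PbO: 11.87% × 1000 = 118.7 lb
Checking each oxide sum using the reported weights, under the basis named above (oxide sums agree with the targets once rounding is allowed for):
  CaO: 631.1·0.4826 + 54.96·0.5574 = 335.2 lb (target 335.2 lb)
  SiO2: 631.1·0.5144 + 106.2·0.3274 = 359.4 lb (target 359.4 lb)
  MgO: 118.3·0.4774 = 56.48 lb (target 56.46 lb)
  B2O3: 104.1·0.5657 = 58.89 lb (target 58.89 lb)
  ZrO2: 106.2·0.6716 = 71.32 lb (target 71.32 lb)
  PbO: 121.5·0.9771 = 118.7 lb (target 118.7 lb)
The glass-mass cross-check: total charge less LOI = 1000 lb (targets for the oxides total 1000 lb; with the basis standing at 1000 lb — any gap is answer rounding).
Adding the batch up: Σ batch = 1136 lb; the LOI term Σ batch·LOI equals 136.1 lb; yield, glass over the total, = 88.02%.

Revised batch per 1000 lb melt:
  Orthoboric acid: 104.1 lb
  Red lead: 121.5 lb
  Magnesium carbonate: 118.3 lb
  CaSiO3: 631.1 lb
  Zircon sand: 106.2 lb
  Limestone: 54.96 lb
Total batch = 1136 lb; LOI loss = 136.1 lb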